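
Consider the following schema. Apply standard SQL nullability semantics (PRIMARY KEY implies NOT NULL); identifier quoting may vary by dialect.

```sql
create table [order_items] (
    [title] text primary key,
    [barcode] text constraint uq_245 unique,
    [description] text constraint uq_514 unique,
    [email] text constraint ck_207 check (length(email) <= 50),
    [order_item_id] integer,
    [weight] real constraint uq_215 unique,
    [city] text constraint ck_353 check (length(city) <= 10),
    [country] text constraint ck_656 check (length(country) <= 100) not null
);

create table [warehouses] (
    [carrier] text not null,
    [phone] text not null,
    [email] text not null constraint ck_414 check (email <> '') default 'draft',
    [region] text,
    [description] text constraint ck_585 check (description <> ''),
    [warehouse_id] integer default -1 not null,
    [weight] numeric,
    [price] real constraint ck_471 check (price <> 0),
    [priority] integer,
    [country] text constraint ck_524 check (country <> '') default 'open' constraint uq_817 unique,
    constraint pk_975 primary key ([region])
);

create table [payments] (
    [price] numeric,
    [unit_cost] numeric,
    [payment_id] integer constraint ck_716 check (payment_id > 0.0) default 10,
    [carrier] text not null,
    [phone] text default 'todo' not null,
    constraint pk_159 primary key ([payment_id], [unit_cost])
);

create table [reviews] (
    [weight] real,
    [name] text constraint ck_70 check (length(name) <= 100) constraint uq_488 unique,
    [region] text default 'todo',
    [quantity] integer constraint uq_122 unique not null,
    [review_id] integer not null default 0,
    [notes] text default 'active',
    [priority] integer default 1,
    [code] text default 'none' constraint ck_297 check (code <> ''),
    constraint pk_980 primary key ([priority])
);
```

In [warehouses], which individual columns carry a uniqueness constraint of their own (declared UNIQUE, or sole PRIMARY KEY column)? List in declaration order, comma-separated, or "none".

- carrier: no UNIQUE or single-column PK constraint.
- phone: no UNIQUE or single-column PK constraint.
- email: no UNIQUE or single-column PK constraint.
- region: single-column PRIMARY KEY → unique.
- description: no UNIQUE or single-column PK constraint.
- warehouse_id: no UNIQUE or single-column PK constraint.
- weight: no UNIQUE or single-column PK constraint.
- price: no UNIQUE or single-column PK constraint.
- priority: no UNIQUE or single-column PK constraint.
- country: declared UNIQUE → unique.

region, country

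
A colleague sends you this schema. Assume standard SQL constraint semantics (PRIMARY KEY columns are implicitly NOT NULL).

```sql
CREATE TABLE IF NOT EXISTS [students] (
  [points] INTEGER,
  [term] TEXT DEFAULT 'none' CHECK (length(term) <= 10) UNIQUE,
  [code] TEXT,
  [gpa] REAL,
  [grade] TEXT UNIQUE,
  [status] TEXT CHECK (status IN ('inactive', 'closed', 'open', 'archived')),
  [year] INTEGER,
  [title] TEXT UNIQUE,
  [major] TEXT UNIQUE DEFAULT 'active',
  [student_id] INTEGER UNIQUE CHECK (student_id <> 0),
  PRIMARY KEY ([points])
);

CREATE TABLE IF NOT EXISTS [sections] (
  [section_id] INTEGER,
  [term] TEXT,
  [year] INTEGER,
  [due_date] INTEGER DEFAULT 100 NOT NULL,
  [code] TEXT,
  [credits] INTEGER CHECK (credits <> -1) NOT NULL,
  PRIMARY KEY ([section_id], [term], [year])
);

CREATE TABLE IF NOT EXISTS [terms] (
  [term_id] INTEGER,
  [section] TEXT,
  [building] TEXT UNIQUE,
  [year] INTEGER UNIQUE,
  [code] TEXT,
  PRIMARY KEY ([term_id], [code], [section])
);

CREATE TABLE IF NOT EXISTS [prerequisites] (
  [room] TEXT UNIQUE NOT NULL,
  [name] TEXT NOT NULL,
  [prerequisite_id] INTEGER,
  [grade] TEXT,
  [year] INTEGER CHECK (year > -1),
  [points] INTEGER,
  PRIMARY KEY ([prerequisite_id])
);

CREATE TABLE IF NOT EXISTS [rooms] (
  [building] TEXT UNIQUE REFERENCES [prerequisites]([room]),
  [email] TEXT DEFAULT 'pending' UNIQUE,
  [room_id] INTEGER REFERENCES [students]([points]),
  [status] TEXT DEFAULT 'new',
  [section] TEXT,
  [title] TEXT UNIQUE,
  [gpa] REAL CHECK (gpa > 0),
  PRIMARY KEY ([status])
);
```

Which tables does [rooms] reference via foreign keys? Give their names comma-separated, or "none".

- building REFERENCES prerequisites(room).
- room_id REFERENCES students(points).

prerequisites, students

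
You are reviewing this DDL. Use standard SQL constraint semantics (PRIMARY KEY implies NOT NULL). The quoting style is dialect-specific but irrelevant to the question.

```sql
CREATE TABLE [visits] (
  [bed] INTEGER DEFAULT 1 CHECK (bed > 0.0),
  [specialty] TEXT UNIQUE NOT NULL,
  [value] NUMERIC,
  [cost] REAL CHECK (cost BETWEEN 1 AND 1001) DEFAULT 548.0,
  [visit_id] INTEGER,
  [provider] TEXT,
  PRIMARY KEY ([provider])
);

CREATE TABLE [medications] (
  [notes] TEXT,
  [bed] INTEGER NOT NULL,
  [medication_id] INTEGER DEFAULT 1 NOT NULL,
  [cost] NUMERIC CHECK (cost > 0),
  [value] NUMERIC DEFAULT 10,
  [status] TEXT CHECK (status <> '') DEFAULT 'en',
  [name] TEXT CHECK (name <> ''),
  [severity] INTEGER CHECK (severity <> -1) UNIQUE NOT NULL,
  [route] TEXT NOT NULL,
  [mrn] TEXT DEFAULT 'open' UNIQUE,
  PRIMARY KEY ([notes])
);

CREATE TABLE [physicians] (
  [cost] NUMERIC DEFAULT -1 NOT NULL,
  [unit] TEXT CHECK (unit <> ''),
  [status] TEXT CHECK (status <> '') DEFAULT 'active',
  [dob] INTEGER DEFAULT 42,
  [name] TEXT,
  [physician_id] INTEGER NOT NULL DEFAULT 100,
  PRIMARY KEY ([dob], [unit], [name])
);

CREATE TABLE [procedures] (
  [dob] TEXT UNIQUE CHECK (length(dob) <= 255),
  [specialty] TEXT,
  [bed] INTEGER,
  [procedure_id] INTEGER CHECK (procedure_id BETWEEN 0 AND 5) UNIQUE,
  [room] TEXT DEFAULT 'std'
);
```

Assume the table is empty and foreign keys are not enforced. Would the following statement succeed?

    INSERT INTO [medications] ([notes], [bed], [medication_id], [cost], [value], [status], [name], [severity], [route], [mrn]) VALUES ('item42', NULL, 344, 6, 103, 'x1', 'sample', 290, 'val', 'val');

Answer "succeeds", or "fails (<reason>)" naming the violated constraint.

bed is explicitly set to NULL, but bed is declared NOT NULL.

fails (NOT NULL on bed)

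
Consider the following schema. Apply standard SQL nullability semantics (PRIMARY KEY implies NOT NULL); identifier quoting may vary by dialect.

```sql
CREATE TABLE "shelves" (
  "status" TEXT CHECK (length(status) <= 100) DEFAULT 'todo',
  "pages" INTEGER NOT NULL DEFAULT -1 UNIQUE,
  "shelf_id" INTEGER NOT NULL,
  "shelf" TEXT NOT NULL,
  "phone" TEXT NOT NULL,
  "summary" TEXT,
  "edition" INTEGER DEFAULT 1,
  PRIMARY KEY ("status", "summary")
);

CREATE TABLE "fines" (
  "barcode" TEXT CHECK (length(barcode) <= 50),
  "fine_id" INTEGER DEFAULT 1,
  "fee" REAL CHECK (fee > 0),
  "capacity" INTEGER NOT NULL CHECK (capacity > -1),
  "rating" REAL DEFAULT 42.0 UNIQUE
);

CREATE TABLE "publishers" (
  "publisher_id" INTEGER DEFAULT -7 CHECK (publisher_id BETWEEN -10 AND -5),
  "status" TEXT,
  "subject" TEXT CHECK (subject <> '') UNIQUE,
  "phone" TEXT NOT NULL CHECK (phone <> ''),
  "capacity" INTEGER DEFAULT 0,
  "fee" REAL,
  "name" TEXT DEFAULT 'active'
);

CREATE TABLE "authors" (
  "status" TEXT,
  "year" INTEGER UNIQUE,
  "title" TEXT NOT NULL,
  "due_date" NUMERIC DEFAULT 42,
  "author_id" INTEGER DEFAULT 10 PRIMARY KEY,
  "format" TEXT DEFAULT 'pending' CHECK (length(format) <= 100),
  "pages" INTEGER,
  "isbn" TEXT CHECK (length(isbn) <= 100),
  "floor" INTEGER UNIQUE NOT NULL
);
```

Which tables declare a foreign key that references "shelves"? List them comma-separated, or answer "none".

No REFERENCES clause anywhere in the schema names shelves.

none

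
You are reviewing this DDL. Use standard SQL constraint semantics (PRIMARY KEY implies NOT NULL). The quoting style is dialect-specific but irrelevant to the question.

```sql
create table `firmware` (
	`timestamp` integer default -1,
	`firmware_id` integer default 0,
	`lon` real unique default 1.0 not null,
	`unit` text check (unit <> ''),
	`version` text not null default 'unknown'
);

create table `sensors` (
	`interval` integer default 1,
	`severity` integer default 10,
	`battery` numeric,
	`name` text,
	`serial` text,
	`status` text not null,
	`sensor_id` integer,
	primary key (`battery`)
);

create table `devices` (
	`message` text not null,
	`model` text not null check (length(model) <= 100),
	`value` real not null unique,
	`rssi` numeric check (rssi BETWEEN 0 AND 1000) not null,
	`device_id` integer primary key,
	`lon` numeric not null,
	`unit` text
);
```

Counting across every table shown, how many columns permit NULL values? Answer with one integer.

firmware: 3 nullable (timestamp, firmware_id, unit — PK none and explicit NOT NULL columns excluded).
sensors: 5 nullable (interval, severity, name, serial, sensor_id — PK (battery) and explicit NOT NULL columns excluded).
devices: 1 nullable (unit — PK (device_id) and explicit NOT NULL columns excluded).
Total: 3 + 5 + 1 = 9.

9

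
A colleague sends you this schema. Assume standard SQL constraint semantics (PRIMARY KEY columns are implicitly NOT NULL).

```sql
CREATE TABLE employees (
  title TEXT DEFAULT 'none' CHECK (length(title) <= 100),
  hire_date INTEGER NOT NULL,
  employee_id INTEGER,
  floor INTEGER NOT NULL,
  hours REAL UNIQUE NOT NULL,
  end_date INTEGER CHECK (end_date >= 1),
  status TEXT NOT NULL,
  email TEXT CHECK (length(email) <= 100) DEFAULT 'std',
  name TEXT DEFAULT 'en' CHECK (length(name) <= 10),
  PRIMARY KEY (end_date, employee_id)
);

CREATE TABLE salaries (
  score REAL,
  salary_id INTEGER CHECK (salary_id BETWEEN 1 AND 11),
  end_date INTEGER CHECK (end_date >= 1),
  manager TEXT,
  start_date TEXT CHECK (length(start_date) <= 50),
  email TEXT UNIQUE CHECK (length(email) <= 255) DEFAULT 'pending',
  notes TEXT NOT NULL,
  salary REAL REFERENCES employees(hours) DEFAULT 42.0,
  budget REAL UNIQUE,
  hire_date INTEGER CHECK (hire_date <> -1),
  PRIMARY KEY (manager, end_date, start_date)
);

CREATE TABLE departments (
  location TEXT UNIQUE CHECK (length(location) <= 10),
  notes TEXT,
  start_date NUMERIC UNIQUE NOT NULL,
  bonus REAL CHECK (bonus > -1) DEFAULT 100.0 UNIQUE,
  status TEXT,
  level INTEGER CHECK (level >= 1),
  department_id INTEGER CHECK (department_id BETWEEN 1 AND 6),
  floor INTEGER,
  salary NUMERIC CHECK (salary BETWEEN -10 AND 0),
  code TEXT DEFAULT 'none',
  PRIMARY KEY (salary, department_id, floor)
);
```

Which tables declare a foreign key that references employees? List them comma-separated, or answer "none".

- salaries.salary references employees(hours).

salaries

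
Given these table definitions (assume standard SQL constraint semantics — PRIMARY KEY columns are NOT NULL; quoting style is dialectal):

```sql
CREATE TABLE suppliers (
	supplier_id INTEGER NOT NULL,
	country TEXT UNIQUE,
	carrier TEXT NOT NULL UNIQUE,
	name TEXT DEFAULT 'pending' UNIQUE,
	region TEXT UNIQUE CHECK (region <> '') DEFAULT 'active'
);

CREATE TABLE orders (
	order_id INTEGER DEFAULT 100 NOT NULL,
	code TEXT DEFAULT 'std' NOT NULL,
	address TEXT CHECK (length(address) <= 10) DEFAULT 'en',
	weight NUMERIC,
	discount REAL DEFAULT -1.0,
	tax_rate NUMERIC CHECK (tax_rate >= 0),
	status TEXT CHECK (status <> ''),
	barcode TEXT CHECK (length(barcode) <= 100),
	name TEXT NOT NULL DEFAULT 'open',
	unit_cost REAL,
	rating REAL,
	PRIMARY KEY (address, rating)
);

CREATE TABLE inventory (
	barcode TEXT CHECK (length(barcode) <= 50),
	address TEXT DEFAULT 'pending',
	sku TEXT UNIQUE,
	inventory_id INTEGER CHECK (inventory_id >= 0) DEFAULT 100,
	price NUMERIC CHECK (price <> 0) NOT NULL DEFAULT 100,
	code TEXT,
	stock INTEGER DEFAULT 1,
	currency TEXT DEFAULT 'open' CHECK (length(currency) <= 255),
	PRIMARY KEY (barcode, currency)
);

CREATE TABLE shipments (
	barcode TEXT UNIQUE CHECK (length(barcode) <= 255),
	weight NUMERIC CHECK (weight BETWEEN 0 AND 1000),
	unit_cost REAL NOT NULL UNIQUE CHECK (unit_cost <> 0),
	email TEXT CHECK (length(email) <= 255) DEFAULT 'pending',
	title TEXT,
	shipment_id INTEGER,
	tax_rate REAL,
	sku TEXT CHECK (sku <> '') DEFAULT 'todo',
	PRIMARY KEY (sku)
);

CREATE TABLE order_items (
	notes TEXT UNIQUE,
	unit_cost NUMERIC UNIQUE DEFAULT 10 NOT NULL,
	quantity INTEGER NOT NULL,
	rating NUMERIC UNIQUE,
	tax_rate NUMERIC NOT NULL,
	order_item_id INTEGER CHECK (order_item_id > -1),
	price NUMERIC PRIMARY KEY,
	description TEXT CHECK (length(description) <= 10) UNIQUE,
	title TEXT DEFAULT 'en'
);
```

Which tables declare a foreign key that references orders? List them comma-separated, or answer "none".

No REFERENCES clause anywhere in the schema names orders.

none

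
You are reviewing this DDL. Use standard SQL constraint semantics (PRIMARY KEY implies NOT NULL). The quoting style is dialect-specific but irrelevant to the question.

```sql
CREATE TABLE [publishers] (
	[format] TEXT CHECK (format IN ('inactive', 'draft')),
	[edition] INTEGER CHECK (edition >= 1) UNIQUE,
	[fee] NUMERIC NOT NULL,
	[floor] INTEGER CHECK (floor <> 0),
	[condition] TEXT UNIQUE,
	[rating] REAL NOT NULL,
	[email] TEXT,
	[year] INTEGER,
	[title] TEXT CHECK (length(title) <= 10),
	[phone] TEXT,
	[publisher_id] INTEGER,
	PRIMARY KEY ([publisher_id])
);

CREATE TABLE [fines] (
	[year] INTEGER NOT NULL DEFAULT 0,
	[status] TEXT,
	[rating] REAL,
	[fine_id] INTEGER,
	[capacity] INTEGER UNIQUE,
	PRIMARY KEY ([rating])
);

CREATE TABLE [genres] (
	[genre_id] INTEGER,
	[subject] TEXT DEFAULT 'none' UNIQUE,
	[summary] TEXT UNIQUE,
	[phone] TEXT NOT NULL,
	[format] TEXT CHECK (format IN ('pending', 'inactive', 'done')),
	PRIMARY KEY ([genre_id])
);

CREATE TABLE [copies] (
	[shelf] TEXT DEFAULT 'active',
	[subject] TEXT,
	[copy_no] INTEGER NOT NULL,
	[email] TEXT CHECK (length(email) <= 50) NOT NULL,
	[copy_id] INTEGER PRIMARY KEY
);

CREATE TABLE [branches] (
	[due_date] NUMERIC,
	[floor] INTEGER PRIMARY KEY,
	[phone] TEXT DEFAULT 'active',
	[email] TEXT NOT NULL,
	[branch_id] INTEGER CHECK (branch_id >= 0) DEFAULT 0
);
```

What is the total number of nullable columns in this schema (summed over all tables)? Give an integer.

publishers: 8 nullable (format, edition, floor, condition, email, year, title, phone — PK (publisher_id) and explicit NOT NULL columns excluded).
fines: 3 nullable (status, fine_id, capacity — PK (rating) and explicit NOT NULL columns excluded).
genres: 3 nullable (subject, summary, format — PK (genre_id) and explicit NOT NULL columns excluded).
copies: 2 nullable (shelf, subject — PK (copy_id) and explicit NOT NULL columns excluded).
branches: 3 nullable (due_date, phone, branch_id — PK (floor) and explicit NOT NULL columns excluded).
Total: 8 + 3 + 3 + 2 + 3 = 19.

19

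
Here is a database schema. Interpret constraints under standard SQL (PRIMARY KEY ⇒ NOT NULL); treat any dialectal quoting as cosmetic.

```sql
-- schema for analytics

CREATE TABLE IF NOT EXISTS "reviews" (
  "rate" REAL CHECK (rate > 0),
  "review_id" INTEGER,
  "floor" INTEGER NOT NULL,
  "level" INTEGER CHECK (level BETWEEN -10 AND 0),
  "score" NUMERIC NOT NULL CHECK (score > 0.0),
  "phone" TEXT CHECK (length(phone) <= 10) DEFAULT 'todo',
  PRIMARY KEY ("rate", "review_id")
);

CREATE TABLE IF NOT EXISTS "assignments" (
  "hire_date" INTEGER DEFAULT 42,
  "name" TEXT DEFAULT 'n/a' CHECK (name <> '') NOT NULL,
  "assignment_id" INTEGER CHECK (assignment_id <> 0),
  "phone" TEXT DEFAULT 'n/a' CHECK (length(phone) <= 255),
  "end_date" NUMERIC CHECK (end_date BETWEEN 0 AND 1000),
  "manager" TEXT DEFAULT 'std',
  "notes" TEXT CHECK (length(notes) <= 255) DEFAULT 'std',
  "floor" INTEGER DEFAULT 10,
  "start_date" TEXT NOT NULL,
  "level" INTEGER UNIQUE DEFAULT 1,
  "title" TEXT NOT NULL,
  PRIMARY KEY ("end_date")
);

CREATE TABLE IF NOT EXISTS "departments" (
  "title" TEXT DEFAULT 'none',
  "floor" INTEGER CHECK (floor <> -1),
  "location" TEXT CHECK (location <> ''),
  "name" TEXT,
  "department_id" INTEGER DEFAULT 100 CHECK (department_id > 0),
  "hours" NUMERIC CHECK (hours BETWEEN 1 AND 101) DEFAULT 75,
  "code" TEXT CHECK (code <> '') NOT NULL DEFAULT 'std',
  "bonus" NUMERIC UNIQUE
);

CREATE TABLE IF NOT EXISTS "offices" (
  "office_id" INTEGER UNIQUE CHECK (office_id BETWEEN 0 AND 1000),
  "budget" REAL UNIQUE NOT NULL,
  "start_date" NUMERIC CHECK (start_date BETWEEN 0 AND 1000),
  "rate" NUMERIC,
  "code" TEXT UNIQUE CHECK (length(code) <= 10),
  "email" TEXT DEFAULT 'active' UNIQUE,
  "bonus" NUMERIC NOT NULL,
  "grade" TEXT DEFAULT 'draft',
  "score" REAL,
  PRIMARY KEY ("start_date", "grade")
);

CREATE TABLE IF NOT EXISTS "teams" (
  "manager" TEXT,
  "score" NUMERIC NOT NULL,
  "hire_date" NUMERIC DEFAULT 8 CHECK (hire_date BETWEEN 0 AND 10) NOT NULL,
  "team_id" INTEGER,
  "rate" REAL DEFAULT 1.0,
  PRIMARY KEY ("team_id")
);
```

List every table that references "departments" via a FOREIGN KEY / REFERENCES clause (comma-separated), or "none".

No REFERENCES clause anywhere in the schema names departments.

none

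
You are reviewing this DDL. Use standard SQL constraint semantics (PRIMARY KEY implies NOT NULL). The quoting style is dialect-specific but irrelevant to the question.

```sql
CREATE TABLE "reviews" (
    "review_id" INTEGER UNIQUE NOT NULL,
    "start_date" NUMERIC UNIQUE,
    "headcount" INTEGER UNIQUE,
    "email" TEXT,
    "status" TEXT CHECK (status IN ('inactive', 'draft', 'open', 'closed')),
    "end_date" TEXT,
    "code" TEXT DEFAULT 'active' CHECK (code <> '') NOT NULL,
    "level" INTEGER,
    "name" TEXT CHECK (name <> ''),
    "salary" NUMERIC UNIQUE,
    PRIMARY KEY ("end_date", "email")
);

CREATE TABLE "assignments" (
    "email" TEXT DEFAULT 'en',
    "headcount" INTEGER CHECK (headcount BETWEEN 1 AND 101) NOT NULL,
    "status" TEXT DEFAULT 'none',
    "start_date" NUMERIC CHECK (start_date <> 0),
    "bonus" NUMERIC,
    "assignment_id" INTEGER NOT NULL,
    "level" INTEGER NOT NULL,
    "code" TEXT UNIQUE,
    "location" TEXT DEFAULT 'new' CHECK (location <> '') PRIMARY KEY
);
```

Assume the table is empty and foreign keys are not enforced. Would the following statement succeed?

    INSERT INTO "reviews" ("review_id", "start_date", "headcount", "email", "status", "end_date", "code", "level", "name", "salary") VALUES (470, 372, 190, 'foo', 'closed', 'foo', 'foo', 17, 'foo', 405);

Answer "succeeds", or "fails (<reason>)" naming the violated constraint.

NOT NULL columns: code is supplied; email is supplied; end_date is supplied; review_id is supplied.
CHECK constraints: 'closed' satisfies (status IN ('inactive', 'draft', 'open', 'closed')); 'foo' satisfies (code <> ''); 'foo' satisfies (name <> '').
No constraint is violated.

succeeds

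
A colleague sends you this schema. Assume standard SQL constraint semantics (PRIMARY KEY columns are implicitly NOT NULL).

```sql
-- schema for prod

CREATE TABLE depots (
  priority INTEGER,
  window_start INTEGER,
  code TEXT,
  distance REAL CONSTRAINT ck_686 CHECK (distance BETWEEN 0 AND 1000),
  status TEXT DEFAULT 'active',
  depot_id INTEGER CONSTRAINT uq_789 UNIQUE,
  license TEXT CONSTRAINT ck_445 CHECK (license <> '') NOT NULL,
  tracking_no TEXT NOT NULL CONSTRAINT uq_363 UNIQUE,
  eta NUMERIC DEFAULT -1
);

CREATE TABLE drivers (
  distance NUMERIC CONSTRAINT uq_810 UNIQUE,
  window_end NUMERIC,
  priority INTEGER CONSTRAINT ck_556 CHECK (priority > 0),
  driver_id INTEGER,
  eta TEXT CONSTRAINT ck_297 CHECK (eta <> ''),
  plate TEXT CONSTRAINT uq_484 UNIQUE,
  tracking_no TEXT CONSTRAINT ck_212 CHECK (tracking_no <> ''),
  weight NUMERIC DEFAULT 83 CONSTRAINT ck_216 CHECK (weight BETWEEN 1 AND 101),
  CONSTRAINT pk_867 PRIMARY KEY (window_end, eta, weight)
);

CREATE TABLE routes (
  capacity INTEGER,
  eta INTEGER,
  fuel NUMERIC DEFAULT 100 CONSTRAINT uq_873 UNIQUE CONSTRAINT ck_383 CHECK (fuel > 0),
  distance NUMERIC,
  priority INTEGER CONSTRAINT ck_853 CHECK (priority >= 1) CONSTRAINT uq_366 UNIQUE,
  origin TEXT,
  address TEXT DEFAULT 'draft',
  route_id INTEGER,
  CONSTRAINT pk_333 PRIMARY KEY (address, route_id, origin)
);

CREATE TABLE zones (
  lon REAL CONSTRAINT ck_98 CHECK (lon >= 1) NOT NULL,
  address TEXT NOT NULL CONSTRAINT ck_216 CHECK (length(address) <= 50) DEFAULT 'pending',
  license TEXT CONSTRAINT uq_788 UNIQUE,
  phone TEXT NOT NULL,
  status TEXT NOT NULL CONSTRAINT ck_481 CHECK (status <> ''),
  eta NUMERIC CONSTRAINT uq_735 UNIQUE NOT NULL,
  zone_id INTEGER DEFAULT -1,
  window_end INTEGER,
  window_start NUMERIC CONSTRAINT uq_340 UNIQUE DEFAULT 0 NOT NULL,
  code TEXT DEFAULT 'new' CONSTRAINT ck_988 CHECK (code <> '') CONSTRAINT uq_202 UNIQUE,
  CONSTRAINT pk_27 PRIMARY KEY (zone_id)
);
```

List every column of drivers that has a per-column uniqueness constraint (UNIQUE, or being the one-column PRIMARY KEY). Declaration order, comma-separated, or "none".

distance, plate

- distance: declared UNIQUE → unique.
- window_end: part of a composite PRIMARY KEY — only the tuple is unique, not this column on its own.
- priority: no UNIQUE or single-column PK constraint.
- driver_id: no UNIQUE or single-column PK constraint.
- eta: part of a composite PRIMARY KEY — only the tuple is unique, not this column on its own.
- plate: declared UNIQUE → unique.
- tracking_no: no UNIQUE or single-column PK constraint.
- weight: part of a composite PRIMARY KEY — only the tuple is unique, not this column on its own.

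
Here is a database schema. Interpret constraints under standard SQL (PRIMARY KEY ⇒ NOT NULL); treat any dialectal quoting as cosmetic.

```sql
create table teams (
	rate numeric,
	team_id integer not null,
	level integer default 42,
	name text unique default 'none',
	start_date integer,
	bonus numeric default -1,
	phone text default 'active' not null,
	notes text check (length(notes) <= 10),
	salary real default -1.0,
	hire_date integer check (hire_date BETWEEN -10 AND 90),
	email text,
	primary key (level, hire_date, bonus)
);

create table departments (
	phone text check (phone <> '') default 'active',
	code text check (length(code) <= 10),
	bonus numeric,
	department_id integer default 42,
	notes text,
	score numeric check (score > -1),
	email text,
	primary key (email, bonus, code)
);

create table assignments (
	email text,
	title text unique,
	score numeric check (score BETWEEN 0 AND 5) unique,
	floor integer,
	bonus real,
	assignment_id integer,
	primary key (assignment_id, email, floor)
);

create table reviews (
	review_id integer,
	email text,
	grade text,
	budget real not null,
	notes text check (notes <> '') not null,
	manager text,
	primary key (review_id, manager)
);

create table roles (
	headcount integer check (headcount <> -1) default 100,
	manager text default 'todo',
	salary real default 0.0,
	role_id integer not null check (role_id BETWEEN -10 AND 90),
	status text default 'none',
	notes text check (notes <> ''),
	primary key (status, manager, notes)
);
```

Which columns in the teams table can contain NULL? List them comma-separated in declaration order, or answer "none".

- rate: no NOT NULL constraint applies → nullable.
- team_id: declared NOT NULL → not nullable.
- level: part of the PRIMARY KEY, which implies NOT NULL → not nullable.
- name: UNIQUE does not imply NOT NULL → nullable.
- start_date: no NOT NULL constraint applies → nullable.
- bonus: part of the PRIMARY KEY, which implies NOT NULL → not nullable.
- phone: declared NOT NULL → not nullable.
- notes: CHECK does not forbid NULL (a CHECK constraint passes when its expression is NULL) → nullable.
- salary: DEFAULT only fills an omitted column; an explicit NULL is still allowed → nullable.
- hire_date: part of the PRIMARY KEY, which implies NOT NULL → not nullable.
- email: no NOT NULL constraint applies → nullable.

rate, name, start_date, notes, salary, email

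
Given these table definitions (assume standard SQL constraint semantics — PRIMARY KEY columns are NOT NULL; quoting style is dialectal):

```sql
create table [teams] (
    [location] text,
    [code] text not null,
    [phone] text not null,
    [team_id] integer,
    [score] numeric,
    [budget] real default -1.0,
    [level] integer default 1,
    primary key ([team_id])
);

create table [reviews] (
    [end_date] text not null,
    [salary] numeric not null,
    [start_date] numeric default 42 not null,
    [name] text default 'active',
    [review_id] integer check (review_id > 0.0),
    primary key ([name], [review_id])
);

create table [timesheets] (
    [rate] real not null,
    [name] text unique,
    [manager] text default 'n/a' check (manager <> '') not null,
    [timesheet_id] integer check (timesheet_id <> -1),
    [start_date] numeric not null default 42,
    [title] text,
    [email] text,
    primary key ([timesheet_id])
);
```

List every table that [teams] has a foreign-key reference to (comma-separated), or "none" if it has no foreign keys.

none

No column in teams has a REFERENCES clause.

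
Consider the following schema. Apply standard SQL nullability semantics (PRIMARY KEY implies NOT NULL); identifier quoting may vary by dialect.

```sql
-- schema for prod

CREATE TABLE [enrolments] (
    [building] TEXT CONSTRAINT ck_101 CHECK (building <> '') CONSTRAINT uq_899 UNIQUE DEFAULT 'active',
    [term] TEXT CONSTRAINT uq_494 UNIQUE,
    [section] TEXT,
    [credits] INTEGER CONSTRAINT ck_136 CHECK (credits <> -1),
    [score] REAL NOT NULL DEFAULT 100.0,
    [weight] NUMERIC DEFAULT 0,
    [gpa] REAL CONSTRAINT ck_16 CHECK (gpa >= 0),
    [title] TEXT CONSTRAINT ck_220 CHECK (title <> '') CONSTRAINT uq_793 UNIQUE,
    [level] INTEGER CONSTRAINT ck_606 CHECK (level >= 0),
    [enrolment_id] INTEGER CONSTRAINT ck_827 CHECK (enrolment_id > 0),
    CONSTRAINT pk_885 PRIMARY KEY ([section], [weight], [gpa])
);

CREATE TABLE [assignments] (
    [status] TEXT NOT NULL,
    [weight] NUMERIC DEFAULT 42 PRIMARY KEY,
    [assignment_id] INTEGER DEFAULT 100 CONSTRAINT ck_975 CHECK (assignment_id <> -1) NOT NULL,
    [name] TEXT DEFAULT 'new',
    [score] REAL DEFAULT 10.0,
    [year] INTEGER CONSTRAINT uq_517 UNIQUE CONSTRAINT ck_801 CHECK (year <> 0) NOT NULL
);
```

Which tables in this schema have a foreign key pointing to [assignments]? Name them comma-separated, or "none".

none

No REFERENCES clause anywhere in the schema names assignments.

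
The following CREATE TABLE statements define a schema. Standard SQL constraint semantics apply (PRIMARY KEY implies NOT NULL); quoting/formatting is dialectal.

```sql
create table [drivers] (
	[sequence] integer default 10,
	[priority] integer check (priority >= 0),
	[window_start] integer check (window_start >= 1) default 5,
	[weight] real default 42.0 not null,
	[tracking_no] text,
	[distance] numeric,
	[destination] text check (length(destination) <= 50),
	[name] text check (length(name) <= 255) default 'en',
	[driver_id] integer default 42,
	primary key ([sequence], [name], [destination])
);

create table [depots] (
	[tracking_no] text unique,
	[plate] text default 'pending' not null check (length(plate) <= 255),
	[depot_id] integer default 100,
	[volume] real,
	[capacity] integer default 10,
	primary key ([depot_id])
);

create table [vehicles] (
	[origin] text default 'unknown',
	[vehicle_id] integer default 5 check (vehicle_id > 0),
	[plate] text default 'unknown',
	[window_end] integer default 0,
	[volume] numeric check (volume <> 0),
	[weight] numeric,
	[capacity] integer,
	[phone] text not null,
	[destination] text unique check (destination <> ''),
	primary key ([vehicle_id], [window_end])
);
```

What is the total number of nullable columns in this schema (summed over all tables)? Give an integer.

drivers: 5 nullable (priority, window_start, tracking_no, distance, driver_id — PK (sequence, name, destination) and explicit NOT NULL columns excluded).
depots: 3 nullable (tracking_no, volume, capacity — PK (depot_id) and explicit NOT NULL columns excluded).
vehicles: 6 nullable (origin, plate, volume, weight, capacity, destination — PK (vehicle_id, window_end) and explicit NOT NULL columns excluded).
Total: 5 + 3 + 6 = 14.

14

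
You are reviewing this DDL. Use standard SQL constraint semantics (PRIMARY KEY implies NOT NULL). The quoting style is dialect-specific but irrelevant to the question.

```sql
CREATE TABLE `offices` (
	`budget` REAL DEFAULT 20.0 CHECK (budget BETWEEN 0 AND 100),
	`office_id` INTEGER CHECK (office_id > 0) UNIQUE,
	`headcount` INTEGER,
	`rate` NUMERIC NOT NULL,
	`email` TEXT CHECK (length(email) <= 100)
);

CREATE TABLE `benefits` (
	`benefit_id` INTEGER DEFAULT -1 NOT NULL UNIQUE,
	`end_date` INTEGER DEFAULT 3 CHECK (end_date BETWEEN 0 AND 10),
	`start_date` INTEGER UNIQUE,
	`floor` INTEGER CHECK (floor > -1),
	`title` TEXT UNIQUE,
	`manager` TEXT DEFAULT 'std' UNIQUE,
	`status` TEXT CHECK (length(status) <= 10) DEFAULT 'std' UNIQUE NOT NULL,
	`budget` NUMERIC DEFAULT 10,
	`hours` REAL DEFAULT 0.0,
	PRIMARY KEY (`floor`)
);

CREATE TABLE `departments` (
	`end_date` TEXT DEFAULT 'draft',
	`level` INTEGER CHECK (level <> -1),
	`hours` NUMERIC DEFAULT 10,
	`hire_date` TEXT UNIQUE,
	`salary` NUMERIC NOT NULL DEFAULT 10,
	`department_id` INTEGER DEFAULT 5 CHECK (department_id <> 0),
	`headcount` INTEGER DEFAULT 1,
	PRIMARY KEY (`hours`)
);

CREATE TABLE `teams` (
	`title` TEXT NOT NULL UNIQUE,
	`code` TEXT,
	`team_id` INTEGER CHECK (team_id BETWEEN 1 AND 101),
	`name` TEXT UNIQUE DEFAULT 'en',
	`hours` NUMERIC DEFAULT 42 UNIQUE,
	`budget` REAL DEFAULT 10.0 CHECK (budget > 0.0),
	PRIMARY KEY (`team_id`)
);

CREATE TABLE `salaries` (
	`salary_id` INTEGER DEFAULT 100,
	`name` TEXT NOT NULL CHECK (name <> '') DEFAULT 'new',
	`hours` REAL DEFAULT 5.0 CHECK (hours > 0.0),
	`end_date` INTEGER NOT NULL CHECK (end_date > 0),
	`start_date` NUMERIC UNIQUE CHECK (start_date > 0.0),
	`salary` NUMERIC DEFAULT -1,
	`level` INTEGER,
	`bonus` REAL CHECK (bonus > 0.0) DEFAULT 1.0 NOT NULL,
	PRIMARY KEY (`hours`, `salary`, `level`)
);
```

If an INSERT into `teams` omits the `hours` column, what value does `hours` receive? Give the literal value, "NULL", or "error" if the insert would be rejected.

hours has an explicit DEFAULT 42.
When the column is omitted from an INSERT, that default is used.

42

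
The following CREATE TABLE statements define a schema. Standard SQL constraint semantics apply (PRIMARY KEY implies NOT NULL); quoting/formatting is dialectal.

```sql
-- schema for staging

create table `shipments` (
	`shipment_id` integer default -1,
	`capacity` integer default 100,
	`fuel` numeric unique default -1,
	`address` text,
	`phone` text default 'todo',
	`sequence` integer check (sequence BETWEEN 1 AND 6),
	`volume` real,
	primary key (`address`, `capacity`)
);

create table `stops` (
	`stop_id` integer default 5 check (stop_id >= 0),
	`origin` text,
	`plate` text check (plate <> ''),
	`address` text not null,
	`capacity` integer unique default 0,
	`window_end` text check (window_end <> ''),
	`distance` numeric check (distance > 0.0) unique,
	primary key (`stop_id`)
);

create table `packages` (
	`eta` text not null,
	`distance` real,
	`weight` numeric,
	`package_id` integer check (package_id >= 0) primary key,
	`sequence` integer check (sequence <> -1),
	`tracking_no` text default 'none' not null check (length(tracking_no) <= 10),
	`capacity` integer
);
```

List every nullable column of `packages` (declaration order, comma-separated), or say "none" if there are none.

distance, weight, sequence, capacity

- eta: declared NOT NULL → not nullable.
- distance: no NOT NULL constraint applies → nullable.
- weight: no NOT NULL constraint applies → nullable.
- package_id: part of the PRIMARY KEY, which implies NOT NULL → not nullable.
- sequence: CHECK does not forbid NULL (a CHECK constraint passes when its expression is NULL) → nullable.
- tracking_no: declared NOT NULL → not nullable.
- capacity: no NOT NULL constraint applies → nullable.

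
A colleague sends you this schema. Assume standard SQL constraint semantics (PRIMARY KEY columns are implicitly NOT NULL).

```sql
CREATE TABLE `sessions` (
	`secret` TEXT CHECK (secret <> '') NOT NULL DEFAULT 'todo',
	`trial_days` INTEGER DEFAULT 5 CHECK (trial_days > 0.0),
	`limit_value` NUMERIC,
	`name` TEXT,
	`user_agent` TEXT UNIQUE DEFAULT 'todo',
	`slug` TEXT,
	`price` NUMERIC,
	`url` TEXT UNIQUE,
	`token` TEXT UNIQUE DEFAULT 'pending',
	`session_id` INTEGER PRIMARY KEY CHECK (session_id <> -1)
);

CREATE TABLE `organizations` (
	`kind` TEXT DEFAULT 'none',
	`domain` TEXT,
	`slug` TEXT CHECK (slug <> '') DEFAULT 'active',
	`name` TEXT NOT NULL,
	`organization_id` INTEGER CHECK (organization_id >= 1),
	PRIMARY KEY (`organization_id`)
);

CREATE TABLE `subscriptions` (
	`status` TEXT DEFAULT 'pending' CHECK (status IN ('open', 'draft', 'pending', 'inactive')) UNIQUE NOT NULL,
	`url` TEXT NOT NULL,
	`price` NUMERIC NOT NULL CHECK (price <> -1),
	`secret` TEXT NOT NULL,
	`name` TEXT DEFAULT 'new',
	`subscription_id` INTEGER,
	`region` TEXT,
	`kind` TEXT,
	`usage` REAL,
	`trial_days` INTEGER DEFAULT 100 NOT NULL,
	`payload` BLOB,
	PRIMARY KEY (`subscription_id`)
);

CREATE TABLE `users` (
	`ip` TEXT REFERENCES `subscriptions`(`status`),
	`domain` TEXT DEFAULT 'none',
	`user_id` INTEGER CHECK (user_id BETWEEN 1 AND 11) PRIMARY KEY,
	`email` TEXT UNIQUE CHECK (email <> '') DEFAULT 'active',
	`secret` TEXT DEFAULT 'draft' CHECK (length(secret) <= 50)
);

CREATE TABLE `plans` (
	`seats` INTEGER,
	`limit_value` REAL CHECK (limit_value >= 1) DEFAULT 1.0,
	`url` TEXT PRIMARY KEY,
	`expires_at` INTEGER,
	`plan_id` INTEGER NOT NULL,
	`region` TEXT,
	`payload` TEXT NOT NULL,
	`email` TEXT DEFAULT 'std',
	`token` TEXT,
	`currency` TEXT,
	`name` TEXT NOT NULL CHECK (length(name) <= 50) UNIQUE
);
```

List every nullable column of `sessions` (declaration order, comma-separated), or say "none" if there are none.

- secret: declared NOT NULL → not nullable.
- trial_days: CHECK does not forbid NULL (a CHECK constraint passes when its expression is NULL) → nullable.
- limit_value: no NOT NULL constraint applies → nullable.
- name: no NOT NULL constraint applies → nullable.
- user_agent: UNIQUE does not imply NOT NULL → nullable.
- slug: no NOT NULL constraint applies → nullable.
- price: no NOT NULL constraint applies → nullable.
- url: UNIQUE does not imply NOT NULL → nullable.
- token: UNIQUE does not imply NOT NULL → nullable.
- session_id: part of the PRIMARY KEY, which implies NOT NULL → not nullable.

trial_days, limit_value, name, user_agent, slug, price, url, token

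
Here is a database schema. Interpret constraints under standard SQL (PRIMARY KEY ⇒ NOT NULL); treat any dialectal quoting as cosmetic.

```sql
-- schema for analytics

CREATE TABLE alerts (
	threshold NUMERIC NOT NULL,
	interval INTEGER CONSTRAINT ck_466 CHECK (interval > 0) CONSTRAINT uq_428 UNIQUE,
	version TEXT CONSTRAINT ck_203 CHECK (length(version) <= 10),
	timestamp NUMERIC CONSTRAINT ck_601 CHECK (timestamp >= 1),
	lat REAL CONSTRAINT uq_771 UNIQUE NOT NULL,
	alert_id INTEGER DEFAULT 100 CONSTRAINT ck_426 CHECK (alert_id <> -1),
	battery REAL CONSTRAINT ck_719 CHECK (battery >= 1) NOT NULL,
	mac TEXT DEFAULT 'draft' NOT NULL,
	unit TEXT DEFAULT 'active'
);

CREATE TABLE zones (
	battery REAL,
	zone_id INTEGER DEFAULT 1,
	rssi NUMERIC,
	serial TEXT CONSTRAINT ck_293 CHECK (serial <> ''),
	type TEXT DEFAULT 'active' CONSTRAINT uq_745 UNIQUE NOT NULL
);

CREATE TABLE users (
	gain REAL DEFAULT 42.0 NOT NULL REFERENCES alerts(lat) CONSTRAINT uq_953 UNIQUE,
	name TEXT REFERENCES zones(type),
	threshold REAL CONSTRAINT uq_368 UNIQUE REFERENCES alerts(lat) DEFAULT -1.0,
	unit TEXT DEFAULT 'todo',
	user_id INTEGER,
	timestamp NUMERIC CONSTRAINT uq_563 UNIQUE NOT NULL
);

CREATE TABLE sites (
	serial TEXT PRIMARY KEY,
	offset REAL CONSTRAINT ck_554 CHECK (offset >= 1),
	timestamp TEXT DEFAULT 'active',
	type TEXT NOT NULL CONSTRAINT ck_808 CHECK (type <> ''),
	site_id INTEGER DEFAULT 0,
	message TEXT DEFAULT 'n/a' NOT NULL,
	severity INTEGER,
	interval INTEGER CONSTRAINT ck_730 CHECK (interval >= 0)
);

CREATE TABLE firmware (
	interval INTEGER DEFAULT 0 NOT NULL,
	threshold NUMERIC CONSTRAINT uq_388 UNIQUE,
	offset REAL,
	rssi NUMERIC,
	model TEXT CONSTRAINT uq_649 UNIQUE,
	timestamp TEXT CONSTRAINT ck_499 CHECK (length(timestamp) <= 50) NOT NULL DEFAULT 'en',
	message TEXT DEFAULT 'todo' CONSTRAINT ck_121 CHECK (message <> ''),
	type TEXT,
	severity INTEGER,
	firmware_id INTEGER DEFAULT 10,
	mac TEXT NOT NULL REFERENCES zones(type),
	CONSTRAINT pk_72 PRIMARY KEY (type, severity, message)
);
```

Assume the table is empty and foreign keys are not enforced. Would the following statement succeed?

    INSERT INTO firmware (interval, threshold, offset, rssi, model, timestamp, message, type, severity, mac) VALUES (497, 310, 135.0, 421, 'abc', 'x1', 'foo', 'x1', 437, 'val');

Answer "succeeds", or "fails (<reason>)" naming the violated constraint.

NOT NULL columns: interval is supplied; mac is supplied; message is supplied; severity is supplied; timestamp is supplied; type is supplied.
CHECK constraints: 'x1' satisfies (length(timestamp) <= 50); 'foo' satisfies (message <> '').
No constraint is violated.

succeeds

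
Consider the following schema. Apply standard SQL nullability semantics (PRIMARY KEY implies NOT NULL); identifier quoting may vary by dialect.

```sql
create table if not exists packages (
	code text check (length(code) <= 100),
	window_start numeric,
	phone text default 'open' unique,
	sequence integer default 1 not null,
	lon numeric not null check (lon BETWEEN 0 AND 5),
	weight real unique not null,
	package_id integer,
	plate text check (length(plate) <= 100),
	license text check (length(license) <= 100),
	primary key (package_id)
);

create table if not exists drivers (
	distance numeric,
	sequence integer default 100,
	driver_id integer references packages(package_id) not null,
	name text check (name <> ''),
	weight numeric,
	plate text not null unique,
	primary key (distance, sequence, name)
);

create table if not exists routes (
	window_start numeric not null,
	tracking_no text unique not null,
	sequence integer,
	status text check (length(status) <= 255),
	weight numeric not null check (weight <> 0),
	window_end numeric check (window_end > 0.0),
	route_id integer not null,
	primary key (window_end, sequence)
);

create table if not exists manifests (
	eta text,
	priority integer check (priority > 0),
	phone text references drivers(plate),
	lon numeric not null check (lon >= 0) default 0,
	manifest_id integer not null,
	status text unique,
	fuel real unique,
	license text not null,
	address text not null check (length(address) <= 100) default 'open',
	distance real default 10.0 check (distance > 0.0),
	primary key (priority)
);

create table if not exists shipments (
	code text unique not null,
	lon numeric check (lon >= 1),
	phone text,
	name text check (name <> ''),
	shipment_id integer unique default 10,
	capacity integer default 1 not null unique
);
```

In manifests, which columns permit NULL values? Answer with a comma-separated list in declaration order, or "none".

- eta: no NOT NULL constraint applies → nullable.
- priority: part of the PRIMARY KEY, which implies NOT NULL → not nullable.
- phone: a foreign key column may be NULL unless separately constrained → nullable.
- lon: declared NOT NULL → not nullable.
- manifest_id: declared NOT NULL → not nullable.
- status: UNIQUE does not imply NOT NULL → nullable.
- fuel: UNIQUE does not imply NOT NULL → nullable.
- license: declared NOT NULL → not nullable.
- address: declared NOT NULL → not nullable.
- distance: CHECK does not forbid NULL (a CHECK constraint passes when its expression is NULL) → nullable.

eta, phone, status, fuel, distance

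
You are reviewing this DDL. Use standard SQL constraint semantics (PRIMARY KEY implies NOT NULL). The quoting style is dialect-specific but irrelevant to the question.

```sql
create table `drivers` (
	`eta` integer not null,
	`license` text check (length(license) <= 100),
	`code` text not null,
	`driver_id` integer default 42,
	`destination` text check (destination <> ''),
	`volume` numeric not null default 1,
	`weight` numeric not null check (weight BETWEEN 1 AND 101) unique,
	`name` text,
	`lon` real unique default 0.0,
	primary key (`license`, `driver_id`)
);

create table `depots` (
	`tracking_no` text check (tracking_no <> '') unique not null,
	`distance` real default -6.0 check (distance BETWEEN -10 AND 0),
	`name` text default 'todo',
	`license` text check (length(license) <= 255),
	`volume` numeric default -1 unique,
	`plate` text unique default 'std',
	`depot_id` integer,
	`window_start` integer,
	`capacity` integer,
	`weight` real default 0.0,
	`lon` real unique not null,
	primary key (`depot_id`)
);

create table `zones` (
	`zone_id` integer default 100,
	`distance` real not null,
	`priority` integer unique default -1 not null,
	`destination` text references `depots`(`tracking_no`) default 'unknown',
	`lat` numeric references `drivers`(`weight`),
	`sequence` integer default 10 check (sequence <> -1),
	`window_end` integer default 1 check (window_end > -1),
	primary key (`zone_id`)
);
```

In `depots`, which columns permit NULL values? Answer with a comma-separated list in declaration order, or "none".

- tracking_no: declared NOT NULL → not nullable.
- distance: CHECK does not forbid NULL (a CHECK constraint passes when its expression is NULL) → nullable.
- name: DEFAULT only fills an omitted column; an explicit NULL is still allowed → nullable.
- license: CHECK does not forbid NULL (a CHECK constraint passes when its expression is NULL) → nullable.
- volume: UNIQUE does not imply NOT NULL → nullable.
- plate: UNIQUE does not imply NOT NULL → nullable.
- depot_id: part of the PRIMARY KEY, which implies NOT NULL → not nullable.
- window_start: no NOT NULL constraint applies → nullable.
- capacity: no NOT NULL constraint applies → nullable.
- weight: DEFAULT only fills an omitted column; an explicit NULL is still allowed → nullable.
- lon: declared NOT NULL → not nullable.

distance, name, license, volume, plate, window_start, capacity, weight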